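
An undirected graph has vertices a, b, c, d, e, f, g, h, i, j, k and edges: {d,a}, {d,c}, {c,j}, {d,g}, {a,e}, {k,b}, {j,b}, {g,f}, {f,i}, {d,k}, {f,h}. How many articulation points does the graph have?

Removing a increases the component count from 1 to 2, so a is a cut vertex.
Removing d increases the component count from 1 to 3, so d is a cut vertex.
Removing f increases the component count from 1 to 3, so f is a cut vertex.
Likewise g is a cut vertex.
By contrast removing k leaves 1 component; it is not a cut vertex. No other vertex is a cut vertex either.

4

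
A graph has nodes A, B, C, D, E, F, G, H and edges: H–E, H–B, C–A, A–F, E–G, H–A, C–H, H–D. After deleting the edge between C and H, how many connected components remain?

1

C and H are still connected via C-A-H, so the component count stays at 1.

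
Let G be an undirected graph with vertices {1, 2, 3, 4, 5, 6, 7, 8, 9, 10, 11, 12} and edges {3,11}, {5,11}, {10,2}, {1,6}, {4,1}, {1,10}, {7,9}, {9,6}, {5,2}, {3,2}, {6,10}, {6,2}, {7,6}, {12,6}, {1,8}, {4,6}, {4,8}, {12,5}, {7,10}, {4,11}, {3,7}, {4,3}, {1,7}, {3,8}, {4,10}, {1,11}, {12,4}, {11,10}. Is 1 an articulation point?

Deleting 1 leaves 1 component (was 1) (its neighbors 4, 6, 7, 8, 10, 11 remain connected to each other), so 1 is not a cut vertex.

No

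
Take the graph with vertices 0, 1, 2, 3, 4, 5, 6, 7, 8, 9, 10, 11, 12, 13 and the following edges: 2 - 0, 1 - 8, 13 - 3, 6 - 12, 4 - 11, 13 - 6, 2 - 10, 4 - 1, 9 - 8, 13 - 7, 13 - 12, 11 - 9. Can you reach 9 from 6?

No

The component containing 6 is {3, 6, 7, 12, 13}, and 9 is not in it.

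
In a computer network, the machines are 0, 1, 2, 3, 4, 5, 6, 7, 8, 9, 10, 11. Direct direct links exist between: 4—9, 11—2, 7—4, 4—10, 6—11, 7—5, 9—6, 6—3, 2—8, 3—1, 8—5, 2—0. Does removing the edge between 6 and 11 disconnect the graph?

After removing 6—11, the path 6-9-4-7-5-8-2-11 still connects them, so the edge is not a bridge.

No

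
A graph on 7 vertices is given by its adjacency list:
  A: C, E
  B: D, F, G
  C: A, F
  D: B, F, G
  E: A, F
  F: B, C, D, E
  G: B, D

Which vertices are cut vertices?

Removing F increases the component count from 1 to 2, so F is a cut vertex.
By contrast removing C leaves 1 component; it is not a cut vertex. No other vertex is a cut vertex either.

F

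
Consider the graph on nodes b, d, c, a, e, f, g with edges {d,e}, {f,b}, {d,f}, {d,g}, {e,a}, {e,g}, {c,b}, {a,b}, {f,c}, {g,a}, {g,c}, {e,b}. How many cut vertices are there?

0

Removing f, for instance, still leaves 1 component. No single vertex removal increases the component count — the graph has no articulation points.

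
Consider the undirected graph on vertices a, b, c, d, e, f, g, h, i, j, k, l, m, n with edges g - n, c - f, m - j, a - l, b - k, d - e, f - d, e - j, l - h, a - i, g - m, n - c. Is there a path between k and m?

No

The component containing k is {b, k}, and m is not in it.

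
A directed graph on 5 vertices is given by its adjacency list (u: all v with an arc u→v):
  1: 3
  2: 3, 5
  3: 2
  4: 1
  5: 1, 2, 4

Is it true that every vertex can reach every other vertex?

Yes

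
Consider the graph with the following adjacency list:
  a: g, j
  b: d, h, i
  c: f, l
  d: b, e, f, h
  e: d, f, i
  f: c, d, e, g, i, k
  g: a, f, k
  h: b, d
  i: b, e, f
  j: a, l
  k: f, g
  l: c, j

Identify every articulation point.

Removing f increases the component count from 1 to 2, so f is a cut vertex.
By contrast removing a leaves 1 component; it is not a cut vertex. No other vertex is a cut vertex either.

f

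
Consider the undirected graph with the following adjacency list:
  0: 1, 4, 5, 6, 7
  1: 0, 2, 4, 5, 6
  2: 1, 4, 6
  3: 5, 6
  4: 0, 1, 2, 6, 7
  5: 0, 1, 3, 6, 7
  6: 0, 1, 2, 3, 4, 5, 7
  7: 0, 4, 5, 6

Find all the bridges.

none

The edges on the cycle 4-6-7-5-1-4 are not bridges since each lies on that cycle.
Every edge lies on some cycle, so there are no bridges.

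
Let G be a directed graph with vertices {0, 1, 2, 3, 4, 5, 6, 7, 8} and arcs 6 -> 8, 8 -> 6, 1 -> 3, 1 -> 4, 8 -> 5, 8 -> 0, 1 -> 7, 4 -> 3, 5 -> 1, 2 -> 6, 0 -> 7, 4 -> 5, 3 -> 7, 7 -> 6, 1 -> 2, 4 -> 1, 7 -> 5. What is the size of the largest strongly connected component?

9

{0, 1, 2, 3, 4, 5, 6, 7, 8} are all mutually reachable — one SCC of size 9.
The largest has 9 vertices.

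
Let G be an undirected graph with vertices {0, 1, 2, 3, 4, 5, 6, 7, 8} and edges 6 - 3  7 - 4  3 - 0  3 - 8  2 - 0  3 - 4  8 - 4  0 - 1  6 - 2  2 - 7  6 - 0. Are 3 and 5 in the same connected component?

The component containing 3 is {0, 1, 2, 3, 4, 6, 7, 8}, and 5 is not in it.

No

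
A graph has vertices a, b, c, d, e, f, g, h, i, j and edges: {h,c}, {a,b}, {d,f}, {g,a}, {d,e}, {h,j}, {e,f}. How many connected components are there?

i is isolated — a component by itself.
Starting from a we can reach a, b, g. That is one component of size 3.
Starting from c we can reach c, h, j. That is one component of size 3.
Starting from d we can reach d, e, f. That is one component of size 3.
Total: 4 components.

4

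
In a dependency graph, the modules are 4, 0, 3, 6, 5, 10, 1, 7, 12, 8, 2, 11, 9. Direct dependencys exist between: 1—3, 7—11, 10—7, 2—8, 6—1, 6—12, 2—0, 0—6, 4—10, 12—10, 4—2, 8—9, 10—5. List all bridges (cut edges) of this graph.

1-3, 1-6, 10-5, 10-7, 11-7, 2-8, 8-9

The edges on the cycle 4-2-0-6-12-10-4 are not bridges since each lies on that cycle.
But removing 6—1 disconnects 6 from 1; removing 3—1 disconnects 3 from 1; removing 8—9 disconnects 8 from 9; removing 7—11 disconnects 7 from 11 — these are bridges.
In total 7 edges are bridges.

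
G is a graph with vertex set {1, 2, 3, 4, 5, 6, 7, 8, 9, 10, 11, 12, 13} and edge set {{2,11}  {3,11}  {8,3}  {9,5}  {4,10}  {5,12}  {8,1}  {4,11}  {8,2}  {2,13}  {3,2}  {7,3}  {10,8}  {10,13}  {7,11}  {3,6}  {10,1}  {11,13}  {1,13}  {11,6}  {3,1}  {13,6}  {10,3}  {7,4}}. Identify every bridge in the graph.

12-5, 5-9

The edges on the cycle 8-3-11-2-8 are not bridges since each lies on that cycle.
But removing 9—5 disconnects 9 from 5; removing 5—12 disconnects 5 from 12 — these are bridges.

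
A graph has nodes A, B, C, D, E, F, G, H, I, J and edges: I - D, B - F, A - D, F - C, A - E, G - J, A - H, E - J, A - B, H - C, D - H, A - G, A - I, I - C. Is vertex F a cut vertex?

Deleting F leaves 1 component (was 1) (its neighbors B, C remain connected to each other), so F is not a cut vertex.

No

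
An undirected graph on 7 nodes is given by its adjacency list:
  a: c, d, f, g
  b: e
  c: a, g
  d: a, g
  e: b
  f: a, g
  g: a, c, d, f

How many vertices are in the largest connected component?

5

Starting from b we can reach b, e. That is one component of size 2.
Starting from a we can reach a, c, d, f, g. That is one component of size 5.
The largest has 5 vertices.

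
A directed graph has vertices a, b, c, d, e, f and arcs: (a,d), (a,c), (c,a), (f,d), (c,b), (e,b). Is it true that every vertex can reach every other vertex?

No

There is no directed path from f to c, so the graph is not strongly connected.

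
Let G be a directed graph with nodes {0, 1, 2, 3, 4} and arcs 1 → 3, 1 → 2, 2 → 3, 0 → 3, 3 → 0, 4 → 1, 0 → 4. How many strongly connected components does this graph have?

{0, 1, 2, 3, 4} are all mutually reachable — one SCC of size 5.
That gives 1 strongly connected component.

1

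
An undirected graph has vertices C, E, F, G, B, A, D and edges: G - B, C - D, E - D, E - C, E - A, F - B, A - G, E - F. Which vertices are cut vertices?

Removing E increases the component count from 1 to 2, so E is a cut vertex.
By contrast removing B leaves 1 component; it is not a cut vertex. No other vertex is a cut vertex either.

E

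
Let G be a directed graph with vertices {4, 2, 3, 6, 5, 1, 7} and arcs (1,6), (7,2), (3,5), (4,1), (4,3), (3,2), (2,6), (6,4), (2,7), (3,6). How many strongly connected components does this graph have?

2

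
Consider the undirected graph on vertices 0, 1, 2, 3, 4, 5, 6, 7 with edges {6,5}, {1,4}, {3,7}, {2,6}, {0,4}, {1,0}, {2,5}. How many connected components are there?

Starting from 3 we can reach 3, 7. That is one component of size 2.
Starting from 0 we can reach 0, 1, 4. That is one component of size 3.
Starting from 2 we can reach 2, 5, 6. That is one component of size 3.
Total: 3 components.

3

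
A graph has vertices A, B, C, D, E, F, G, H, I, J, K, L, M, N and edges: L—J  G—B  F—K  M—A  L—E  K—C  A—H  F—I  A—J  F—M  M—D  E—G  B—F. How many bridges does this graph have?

5

The edges on the cycle L-E-G-B-F-M-A-J-L are not bridges since each lies on that cycle.
But removing H—A disconnects H from A; removing I—F disconnects I from F; removing D—M disconnects D from M; removing K—C disconnects K from C — these are bridges.
In total 5 edges are bridges.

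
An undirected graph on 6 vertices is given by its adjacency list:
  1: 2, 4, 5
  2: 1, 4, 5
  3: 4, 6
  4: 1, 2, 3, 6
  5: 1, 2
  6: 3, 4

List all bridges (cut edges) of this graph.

The edges on the cycle 4-6-3-4 are not bridges since each lies on that cycle.
Every edge lies on some cycle, so there are no bridges.

none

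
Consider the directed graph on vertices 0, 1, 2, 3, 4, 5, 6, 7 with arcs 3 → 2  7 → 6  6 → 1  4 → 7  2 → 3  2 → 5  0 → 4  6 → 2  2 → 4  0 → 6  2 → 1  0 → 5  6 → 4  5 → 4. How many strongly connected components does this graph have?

3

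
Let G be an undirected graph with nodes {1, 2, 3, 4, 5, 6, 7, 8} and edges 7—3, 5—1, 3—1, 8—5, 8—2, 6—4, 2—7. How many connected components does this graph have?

Starting from 4 we can reach 4, 6. That is one component of size 2.
Starting from 1 we can reach 1, 2, 3, 5, 7, 8. That is one component of size 6.
Total: 2 components.

2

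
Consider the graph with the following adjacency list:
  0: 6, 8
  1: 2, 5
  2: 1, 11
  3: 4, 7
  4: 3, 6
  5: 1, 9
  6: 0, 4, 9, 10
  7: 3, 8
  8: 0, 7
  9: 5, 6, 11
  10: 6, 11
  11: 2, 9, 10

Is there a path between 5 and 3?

Yes

From 5 we can reach 0, 1, 2, 3, 4, 5, 6, 7, 8, 9, 10, 11, which includes 3.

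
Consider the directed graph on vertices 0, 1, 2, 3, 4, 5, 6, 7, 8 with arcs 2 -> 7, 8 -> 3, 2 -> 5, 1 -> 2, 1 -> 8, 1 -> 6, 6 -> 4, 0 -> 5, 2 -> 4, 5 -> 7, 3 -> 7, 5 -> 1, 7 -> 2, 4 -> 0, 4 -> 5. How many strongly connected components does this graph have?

{0, 1, 2, 3, 4, 5, 6, 7, 8} are all mutually reachable — one SCC of size 9.
That gives 1 strongly connected component.

1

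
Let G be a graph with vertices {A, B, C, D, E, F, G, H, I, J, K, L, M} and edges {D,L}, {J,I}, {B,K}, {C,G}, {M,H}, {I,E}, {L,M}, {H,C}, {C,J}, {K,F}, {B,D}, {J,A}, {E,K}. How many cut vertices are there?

3

Removing C increases the component count from 1 to 2, so C is a cut vertex.
Removing J increases the component count from 1 to 2, so J is a cut vertex.
Removing K increases the component count from 1 to 2, so K is a cut vertex.
By contrast removing L leaves 1 component; it is not a cut vertex. No other vertex is a cut vertex either.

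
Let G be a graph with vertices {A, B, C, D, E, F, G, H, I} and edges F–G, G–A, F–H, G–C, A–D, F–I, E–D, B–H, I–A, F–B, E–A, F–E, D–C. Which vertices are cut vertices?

F

Removing F increases the component count from 1 to 2, so F is a cut vertex.
By contrast removing C leaves 1 component; it is not a cut vertex. No other vertex is a cut vertex either.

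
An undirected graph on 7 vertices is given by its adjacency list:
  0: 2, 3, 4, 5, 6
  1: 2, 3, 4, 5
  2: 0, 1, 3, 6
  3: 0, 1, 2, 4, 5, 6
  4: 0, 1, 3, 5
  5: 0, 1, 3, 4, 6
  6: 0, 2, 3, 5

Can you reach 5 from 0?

From 0 we can reach 0, 1, 2, 3, 4, 5, 6, which includes 5.

Yes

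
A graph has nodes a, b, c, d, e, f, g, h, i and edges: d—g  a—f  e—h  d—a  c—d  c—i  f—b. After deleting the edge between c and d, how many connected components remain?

3

Before removal there are 2 components.
c—d is a bridge — removing it separates c's side from d's side.
After removal: 3 components.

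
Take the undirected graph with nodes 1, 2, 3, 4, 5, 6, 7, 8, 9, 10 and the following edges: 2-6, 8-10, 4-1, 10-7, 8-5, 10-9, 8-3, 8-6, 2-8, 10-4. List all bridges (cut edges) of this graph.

1-4, 10-4, 10-7, 10-8, 10-9, 3-8, 5-8

The edges on the cycle 2-8-6-2 are not bridges since each lies on that cycle.
But removing 4-1 disconnects 4 from 1; removing 10-4 disconnects 10 from 4; removing 5-8 disconnects 5 from 8; removing 9-10 disconnects 9 from 10 — these are bridges.
In total 7 edges are bridges.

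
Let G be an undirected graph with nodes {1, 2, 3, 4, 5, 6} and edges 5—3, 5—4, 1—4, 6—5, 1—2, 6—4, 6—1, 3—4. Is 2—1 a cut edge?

Yes

Removing 2—1 leaves no path between 2 and 1: the component count goes from 1 to 2. So it is a bridge.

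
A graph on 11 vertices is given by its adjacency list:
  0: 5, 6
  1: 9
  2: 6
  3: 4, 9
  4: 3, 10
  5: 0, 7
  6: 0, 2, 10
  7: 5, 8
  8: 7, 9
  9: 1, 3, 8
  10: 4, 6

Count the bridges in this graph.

The edges on the cycle 10-6-0-5-7-8-9-3-4-10 are not bridges since each lies on that cycle.
But removing 1-9 disconnects 1 from 9; removing 6-2 disconnects 6 from 2 — these are bridges.
That makes 2 bridges.

2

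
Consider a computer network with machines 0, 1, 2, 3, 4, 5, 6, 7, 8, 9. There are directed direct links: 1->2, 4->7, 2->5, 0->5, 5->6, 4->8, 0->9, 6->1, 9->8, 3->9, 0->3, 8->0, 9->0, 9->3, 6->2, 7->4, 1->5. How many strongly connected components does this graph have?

{1, 2, 5, 6} are all mutually reachable — one SCC of size 4.
{0, 3, 8, 9} are all mutually reachable — one SCC of size 4.
{4, 7} are all mutually reachable — one SCC of size 2.
That gives 3 strongly connected components.

3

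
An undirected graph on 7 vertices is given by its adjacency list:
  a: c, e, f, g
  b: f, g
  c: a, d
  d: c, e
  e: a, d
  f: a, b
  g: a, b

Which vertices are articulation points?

a

Removing a increases the component count from 1 to 2, so a is a cut vertex.
By contrast removing f leaves 1 component; it is not a cut vertex. No other vertex is a cut vertex either.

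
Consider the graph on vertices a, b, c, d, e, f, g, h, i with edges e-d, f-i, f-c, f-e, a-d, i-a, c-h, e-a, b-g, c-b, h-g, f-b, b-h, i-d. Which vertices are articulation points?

f

Removing f increases the component count from 1 to 2, so f is a cut vertex.
By contrast removing h leaves 1 component; it is not a cut vertex. No other vertex is a cut vertex either.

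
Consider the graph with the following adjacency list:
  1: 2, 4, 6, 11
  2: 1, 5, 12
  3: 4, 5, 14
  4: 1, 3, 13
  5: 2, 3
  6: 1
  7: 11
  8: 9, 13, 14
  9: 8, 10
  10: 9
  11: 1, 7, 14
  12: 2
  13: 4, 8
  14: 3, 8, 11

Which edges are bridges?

1-6, 10-9, 11-7, 12-2, 8-9

The edges on the cycle 3-14-11-1-4-3 are not bridges since each lies on that cycle.
But removing 6-1 disconnects 6 from 1; removing 12-2 disconnects 12 from 2; removing 8-9 disconnects 8 from 9; removing 11-7 disconnects 11 from 7 — these are bridges.
In total 5 edges are bridges.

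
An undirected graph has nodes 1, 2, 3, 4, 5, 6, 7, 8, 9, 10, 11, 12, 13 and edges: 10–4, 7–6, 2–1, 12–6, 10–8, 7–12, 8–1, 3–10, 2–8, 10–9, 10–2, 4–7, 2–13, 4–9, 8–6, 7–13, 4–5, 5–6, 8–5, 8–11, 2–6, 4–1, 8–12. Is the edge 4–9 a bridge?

After removing 4–9, the path 4-10-9 still connects them, so the edge is not a bridge.

No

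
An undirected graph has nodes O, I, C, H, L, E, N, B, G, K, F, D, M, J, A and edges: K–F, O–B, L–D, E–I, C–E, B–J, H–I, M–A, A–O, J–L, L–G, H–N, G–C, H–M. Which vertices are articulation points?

Removing H increases the component count from 2 to 3, so H is a cut vertex.
Removing L increases the component count from 2 to 3, so L is a cut vertex.
By contrast removing F leaves 2 components; it is not a cut vertex. No other vertex is a cut vertex either.

H, L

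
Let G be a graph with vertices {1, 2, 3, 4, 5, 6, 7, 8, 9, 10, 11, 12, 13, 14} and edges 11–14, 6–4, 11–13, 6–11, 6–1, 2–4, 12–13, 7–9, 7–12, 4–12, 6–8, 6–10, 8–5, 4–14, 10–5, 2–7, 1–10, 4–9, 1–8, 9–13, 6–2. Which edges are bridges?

none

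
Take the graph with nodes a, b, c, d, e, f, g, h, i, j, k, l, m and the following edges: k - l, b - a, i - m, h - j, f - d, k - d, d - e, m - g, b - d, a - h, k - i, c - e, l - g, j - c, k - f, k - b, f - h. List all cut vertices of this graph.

k

Removing k increases the component count from 1 to 2, so k is a cut vertex.
By contrast removing g leaves 1 component; it is not a cut vertex. No other vertex is a cut vertex either.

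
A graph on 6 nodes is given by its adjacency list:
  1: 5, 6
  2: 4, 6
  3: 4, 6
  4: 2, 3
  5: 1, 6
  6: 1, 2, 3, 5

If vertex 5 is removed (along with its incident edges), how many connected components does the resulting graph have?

1

With 5 gone, the remaining components are: {1, 2, 3, 4, 6}.
That is 1 component.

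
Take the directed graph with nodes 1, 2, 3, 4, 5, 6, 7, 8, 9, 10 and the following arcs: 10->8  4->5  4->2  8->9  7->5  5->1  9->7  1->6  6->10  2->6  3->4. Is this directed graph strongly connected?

No

There is no directed path from 4 to 3, so the graph is not strongly connected.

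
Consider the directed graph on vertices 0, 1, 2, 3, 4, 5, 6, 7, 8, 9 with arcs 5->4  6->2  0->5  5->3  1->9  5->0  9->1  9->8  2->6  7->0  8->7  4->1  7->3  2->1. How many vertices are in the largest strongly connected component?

{0, 1, 4, 5, 7, 8, 9} are all mutually reachable — one SCC of size 7.
{2, 6} are all mutually reachable — one SCC of size 2.
{3} is an SCC by itself.
The largest has 7 vertices.

7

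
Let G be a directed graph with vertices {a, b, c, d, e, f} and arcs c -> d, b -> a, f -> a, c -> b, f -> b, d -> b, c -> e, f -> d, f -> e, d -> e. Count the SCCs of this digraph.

{b} is an SCC by itself.
{e} is an SCC by itself.
{f} is an SCC by itself.
{c} is an SCC by itself.
{d} is an SCC by itself.
(and 1 more singleton SCC)
That gives 6 strongly connected components.

6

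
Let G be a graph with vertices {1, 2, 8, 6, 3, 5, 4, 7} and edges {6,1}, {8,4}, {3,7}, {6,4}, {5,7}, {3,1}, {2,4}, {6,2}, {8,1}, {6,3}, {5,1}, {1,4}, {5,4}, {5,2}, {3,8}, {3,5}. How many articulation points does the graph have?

Removing 2, for instance, still leaves 1 component. No single vertex removal increases the component count — the graph has no articulation points.

0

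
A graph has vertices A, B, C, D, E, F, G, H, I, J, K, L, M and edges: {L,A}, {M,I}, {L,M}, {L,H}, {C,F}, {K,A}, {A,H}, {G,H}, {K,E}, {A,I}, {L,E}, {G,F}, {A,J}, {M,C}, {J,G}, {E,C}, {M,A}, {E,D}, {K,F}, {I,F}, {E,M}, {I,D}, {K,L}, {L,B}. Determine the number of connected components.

Starting from A we can reach A, B, C, D, E, F, G, H, I, J, K, L, M. That is one component of size 13.
Total: 1 component.

1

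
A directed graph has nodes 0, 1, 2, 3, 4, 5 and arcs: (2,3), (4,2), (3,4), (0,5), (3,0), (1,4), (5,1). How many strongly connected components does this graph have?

1

{0, 1, 2, 3, 4, 5} are all mutually reachable — one SCC of size 6.
That gives 1 strongly connected component.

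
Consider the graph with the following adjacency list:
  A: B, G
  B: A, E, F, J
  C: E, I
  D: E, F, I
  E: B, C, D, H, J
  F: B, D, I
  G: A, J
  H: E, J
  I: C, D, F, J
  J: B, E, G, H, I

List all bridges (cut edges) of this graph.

none

The edges on the cycle J-G-A-B-J are not bridges since each lies on that cycle.
Every edge lies on some cycle, so there are no bridges.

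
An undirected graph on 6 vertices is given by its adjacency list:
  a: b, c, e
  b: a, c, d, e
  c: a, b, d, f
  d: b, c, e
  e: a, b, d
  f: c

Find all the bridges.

c-f

The edges on the cycle b-a-e-b are not bridges since each lies on that cycle.
But removing f-c disconnects f from c — this is a bridge.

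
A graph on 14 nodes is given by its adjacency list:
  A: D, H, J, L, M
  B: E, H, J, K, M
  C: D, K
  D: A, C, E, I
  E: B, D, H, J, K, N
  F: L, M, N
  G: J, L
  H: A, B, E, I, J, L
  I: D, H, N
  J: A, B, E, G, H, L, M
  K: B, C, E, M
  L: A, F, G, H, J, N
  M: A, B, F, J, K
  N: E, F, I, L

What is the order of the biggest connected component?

Starting from A we can reach A, B, C, D, E, F, G, H, I, J, K, L, M, N. That is one component of size 14.
The largest has 14 vertices.

14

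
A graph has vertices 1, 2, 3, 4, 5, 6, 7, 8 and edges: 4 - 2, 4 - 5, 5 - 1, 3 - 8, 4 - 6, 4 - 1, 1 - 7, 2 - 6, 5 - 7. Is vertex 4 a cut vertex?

Yes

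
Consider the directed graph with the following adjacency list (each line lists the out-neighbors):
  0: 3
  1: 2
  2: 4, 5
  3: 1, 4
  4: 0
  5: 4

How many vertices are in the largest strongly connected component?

6

{0, 1, 2, 3, 4, 5} are all mutually reachable — one SCC of size 6.
The largest has 6 vertices.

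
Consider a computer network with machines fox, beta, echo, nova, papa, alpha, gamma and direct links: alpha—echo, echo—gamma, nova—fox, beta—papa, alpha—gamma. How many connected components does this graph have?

Starting from fox we can reach fox, nova. That is one component of size 2.
Starting from beta we can reach beta, papa. That is one component of size 2.
Starting from echo we can reach echo, alpha, gamma. That is one component of size 3.
Total: 3 components.

3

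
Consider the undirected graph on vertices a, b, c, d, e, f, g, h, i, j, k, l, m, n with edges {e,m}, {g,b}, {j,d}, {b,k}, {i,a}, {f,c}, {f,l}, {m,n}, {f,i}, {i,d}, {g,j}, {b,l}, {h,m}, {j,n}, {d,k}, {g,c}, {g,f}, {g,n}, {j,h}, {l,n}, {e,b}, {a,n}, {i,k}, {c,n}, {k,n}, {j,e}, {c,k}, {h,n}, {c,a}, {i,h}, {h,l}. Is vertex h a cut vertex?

No

Deleting h leaves 1 component (was 1) (its neighbors i, j, l, m, n remain connected to each other), so h is not a cut vertex.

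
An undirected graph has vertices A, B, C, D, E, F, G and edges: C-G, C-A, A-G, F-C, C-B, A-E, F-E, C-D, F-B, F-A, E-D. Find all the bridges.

none

The edges on the cycle F-C-G-A-F are not bridges since each lies on that cycle.
Every edge lies on some cycle, so there are no bridges.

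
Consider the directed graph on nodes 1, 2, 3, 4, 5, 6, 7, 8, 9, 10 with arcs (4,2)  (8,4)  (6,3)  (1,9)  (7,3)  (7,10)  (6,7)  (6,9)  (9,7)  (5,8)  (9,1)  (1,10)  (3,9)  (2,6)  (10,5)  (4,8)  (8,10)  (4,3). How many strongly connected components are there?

{1, 2, 3, 4, 5, 6, 7, 8, 9, 10} are all mutually reachable — one SCC of size 10.
That gives 1 strongly connected component.

1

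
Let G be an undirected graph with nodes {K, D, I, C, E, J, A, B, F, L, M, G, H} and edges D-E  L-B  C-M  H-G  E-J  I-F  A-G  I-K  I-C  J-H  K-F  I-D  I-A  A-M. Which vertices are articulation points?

I

Removing I increases the component count from 2 to 3, so I is a cut vertex.
By contrast removing G leaves 2 components; it is not a cut vertex. No other vertex is a cut vertex either.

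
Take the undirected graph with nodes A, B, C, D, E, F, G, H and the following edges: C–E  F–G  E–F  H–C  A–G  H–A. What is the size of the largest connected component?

B is isolated — a component by itself.
D is isolated — a component by itself.
Starting from A we can reach A, C, E, F, G, H. That is one component of size 6.
The largest has 6 vertices.

6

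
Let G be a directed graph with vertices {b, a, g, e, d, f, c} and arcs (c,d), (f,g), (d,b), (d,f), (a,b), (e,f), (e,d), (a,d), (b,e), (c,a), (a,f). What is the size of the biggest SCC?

3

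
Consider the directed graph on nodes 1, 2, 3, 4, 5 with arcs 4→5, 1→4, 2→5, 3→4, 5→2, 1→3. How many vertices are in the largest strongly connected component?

2

{2, 5} are all mutually reachable — one SCC of size 2.
{1} is an SCC by itself.
{3} is an SCC by itself.
{4} is an SCC by itself.
The largest has 2 vertices.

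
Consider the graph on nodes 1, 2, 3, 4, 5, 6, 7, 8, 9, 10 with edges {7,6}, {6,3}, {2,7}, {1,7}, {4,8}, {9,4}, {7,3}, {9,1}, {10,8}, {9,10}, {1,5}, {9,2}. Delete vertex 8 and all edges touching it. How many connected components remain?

1

With 8 gone, the remaining components are: {1, 2, 3, 4, 5, 6, 7, 9, 10}.
That is 1 component.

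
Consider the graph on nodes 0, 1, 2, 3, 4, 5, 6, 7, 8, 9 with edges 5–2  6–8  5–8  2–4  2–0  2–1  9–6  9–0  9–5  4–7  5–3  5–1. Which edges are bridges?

The edges on the cycle 5-2-1-5 are not bridges since each lies on that cycle.
But removing 2–4 disconnects 2 from 4; removing 4–7 disconnects 4 from 7; removing 3–5 disconnects 3 from 5 — these are bridges.

2-4, 3-5, 4-7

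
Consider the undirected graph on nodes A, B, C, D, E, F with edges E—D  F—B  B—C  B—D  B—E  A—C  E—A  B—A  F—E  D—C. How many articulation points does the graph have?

0

Removing D, for instance, still leaves 1 component. No single vertex removal increases the component count — the graph has no articulation points.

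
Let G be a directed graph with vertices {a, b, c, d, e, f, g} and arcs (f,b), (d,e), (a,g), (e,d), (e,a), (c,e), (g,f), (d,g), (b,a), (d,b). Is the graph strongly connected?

There is no directed path from g to d, so the graph is not strongly connected.

No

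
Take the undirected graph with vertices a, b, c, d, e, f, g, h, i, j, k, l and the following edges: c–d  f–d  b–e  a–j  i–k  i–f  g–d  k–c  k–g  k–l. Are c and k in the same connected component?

Yes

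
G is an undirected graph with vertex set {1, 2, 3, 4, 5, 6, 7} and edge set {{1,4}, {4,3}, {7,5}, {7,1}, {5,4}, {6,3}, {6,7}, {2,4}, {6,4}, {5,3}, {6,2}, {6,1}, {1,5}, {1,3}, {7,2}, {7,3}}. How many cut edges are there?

The edges on the cycle 1-5-4-1 are not bridges since each lies on that cycle.
Every edge lies on some cycle, so there are no bridges.

0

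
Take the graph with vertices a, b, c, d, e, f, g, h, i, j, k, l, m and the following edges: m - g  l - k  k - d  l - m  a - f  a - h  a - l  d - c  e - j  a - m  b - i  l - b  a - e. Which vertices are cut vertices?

a, b, d, e, k, l, m

Removing a increases the component count from 1 to 4, so a is a cut vertex.
Removing b increases the component count from 1 to 2, so b is a cut vertex.
Removing d increases the component count from 1 to 2, so d is a cut vertex.
Likewise e, k, l, m are cut vertices.
By contrast removing f leaves 1 component; it is not a cut vertex. No other vertex is a cut vertex either.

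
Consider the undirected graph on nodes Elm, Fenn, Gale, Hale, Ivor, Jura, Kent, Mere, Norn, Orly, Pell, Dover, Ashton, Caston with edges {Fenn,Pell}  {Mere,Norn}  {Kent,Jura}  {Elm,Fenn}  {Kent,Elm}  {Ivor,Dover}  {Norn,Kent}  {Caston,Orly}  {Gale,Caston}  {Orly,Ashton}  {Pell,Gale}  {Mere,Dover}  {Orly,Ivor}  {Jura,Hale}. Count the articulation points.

3

Removing Jura increases the component count from 1 to 2, so Jura is a cut vertex.
Removing Kent increases the component count from 1 to 2, so Kent is a cut vertex.
Removing Orly increases the component count from 1 to 2, so Orly is a cut vertex.
By contrast removing Ashton leaves 1 component; it is not a cut vertex. No other vertex is a cut vertex either.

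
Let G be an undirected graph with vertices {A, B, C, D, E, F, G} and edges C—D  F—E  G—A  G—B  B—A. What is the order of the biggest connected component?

Starting from C we can reach C, D. That is one component of size 2.
Starting from E we can reach E, F. That is one component of size 2.
Starting from A we can reach A, B, G. That is one component of size 3.
The largest has 3 vertices.

3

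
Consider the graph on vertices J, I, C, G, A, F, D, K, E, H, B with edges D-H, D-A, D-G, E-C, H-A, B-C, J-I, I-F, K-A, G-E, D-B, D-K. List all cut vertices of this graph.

D, I

Removing D increases the component count from 2 to 3, so D is a cut vertex.
Removing I increases the component count from 2 to 3, so I is a cut vertex.
By contrast removing K leaves 2 components; it is not a cut vertex. No other vertex is a cut vertex either.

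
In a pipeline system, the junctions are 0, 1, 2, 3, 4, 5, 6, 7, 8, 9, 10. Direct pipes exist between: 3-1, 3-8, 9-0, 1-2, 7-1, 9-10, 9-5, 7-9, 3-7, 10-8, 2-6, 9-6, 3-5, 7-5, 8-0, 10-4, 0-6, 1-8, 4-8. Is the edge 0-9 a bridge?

After removing 0-9, the path 0-6-9 still connects them, so the edge is not a bridge.

No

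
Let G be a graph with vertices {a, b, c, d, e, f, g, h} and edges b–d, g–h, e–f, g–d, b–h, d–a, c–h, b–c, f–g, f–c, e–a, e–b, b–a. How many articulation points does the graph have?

Removing a, for instance, still leaves 1 component. No single vertex removal increases the component count — the graph has no articulation points.

0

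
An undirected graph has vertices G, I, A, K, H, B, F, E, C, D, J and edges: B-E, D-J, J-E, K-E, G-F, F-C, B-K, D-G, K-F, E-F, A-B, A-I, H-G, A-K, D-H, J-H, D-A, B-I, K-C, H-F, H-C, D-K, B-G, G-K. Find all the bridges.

The edges on the cycle D-J-E-F-H-D are not bridges since each lies on that cycle.
Every edge lies on some cycle, so there are no bridges.

none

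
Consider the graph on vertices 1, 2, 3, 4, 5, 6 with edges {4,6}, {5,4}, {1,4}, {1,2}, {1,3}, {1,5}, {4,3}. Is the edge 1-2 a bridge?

Removing 1-2 leaves no path between 1 and 2: the component count goes from 1 to 2. So it is a bridge.

Yes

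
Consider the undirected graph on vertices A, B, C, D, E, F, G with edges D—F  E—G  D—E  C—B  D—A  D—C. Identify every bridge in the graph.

removing B—C disconnects B from C; removing D—E disconnects D from E; removing A—D disconnects A from D; removing G—E disconnects G from E — these are bridges.
In total 6 edges are bridges.

A-D, B-C, C-D, D-E, D-F, E-G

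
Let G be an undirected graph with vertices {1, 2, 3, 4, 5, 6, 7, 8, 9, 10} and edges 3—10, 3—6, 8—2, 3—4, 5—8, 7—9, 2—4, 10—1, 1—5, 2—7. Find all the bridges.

2-7, 3-6, 7-9

The edges on the cycle 3-10-1-5-8-2-4-3 are not bridges since each lies on that cycle.
But removing 3—6 disconnects 3 from 6; removing 7—9 disconnects 7 from 9; removing 7—2 disconnects 7 from 2 — these are bridges.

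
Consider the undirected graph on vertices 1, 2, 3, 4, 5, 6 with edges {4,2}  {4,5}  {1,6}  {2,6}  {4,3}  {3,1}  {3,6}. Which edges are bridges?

The edges on the cycle 4-2-6-3-4 are not bridges since each lies on that cycle.
But removing 4—5 disconnects 4 from 5 — this is a bridge.

4-5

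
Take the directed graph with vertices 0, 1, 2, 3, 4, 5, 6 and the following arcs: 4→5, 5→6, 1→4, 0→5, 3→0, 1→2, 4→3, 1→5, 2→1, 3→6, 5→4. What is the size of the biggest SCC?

{0, 3, 4, 5} are all mutually reachable — one SCC of size 4.
{1, 2} are all mutually reachable — one SCC of size 2.
{6} is an SCC by itself.
The largest has 4 vertices.

4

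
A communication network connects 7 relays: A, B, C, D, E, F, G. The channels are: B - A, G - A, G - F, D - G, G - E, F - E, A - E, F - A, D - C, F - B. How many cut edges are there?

The edges on the cycle G-F-B-A-E-G are not bridges since each lies on that cycle.
But removing D - C disconnects D from C; removing D - G disconnects D from G — these are bridges.
That makes 2 bridges.

2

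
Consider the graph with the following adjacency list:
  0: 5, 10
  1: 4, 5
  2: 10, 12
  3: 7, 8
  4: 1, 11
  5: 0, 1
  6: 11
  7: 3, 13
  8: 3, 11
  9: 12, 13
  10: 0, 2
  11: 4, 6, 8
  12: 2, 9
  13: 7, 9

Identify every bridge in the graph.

11-6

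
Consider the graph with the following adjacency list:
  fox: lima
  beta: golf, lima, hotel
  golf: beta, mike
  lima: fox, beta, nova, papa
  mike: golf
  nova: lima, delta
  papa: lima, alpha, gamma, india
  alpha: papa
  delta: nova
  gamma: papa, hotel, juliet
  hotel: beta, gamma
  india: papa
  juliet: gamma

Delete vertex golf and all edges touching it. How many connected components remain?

With golf gone, the remaining components are: {mike}; {fox, beta, lima, nova, papa, alpha, delta, gamma, hotel, india, juliet}.
That is 2 components.

2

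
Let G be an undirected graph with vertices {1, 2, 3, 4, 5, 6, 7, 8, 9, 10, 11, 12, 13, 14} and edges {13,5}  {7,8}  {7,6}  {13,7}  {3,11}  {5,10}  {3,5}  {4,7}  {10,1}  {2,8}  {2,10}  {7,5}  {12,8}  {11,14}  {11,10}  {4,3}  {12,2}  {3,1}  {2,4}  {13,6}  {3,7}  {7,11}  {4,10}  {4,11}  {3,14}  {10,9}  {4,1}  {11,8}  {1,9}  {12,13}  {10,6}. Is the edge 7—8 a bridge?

No

After removing 7—8, the path 7-11-8 still connects them, so the edge is not a bridge.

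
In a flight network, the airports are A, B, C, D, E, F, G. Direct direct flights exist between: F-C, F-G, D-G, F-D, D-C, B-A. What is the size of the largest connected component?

4

E is isolated — a component by itself.
Starting from A we can reach A, B. That is one component of size 2.
Starting from C we can reach C, D, F, G. That is one component of size 4.
The largest has 4 vertices.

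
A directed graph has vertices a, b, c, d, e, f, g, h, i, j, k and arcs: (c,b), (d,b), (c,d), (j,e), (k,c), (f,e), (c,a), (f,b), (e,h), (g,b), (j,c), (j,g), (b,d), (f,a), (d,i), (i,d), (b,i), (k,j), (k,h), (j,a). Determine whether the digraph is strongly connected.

No

There is no directed path from b to j, so the graph is not strongly connected.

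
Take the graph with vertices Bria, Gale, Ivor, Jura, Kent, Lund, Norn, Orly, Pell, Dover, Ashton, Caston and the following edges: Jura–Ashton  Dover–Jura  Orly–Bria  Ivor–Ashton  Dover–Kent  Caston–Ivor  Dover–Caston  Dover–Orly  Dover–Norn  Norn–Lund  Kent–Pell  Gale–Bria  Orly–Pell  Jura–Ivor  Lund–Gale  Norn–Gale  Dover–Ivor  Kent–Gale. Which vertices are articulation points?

Removing Dover increases the component count from 1 to 2, so Dover is a cut vertex.
By contrast removing Gale leaves 1 component; it is not a cut vertex. No other vertex is a cut vertex either.

Dover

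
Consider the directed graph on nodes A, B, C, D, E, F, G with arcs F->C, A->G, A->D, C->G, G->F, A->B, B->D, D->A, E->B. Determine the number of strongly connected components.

3

{A, B, D} are all mutually reachable — one SCC of size 3.
{C, F, G} are all mutually reachable — one SCC of size 3.
{E} is an SCC by itself.
That gives 3 strongly connected components.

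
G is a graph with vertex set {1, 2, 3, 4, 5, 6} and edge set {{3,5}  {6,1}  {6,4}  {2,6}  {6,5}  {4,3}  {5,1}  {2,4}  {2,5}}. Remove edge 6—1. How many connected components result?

6 and 1 are still connected via 6-5-1, so the component count stays at 1.

1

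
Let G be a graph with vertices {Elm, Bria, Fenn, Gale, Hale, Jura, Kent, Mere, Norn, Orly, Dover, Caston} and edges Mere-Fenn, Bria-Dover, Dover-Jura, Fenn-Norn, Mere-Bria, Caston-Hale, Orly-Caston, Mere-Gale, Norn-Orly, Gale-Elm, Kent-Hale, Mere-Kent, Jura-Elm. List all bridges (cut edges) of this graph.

none

The edges on the cycle Mere-Bria-Dover-Jura-Elm-Gale-Mere are not bridges since each lies on that cycle.
Every edge lies on some cycle, so there are no bridges.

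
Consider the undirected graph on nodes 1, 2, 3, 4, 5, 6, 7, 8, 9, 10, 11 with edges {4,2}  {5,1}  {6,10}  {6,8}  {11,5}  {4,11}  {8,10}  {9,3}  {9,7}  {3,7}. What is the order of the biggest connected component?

Starting from 3 we can reach 3, 7, 9. That is one component of size 3.
Starting from 6 we can reach 6, 8, 10. That is one component of size 3.
Starting from 1 we can reach 1, 2, 4, 5, 11. That is one component of size 5.
The largest has 5 vertices.

5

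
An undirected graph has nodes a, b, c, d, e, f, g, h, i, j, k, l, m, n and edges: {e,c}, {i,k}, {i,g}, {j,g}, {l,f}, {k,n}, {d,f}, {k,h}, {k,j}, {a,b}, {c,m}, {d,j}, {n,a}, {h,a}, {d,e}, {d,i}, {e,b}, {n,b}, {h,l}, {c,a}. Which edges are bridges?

The edges on the cycle d-i-k-h-l-f-d are not bridges since each lies on that cycle.
But removing c-m disconnects c from m — this is a bridge.

c-m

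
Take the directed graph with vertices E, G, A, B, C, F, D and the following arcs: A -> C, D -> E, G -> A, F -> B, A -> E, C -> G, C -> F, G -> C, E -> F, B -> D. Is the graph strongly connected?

There is no directed path from F to G, so the graph is not strongly connected.

No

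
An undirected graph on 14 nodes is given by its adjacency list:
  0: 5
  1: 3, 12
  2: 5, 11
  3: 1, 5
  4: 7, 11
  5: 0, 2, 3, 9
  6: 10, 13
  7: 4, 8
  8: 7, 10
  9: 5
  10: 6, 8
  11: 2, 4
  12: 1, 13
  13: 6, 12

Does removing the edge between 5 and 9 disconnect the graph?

Yes

Removing 5-9 leaves no path between 5 and 9: the component count goes from 1 to 2. So it is a bridge.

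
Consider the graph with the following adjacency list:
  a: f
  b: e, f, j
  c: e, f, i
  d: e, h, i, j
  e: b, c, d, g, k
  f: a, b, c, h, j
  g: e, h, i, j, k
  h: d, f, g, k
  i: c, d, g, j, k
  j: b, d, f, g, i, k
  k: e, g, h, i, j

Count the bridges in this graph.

The edges on the cycle i-j-d-e-c-i are not bridges since each lies on that cycle.
But removing a-f disconnects a from f — this is a bridge.

1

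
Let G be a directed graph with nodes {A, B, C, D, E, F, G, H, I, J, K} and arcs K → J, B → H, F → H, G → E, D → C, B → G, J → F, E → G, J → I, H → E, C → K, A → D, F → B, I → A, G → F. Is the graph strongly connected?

No

There is no directed path from G to C, so the graph is not strongly connected.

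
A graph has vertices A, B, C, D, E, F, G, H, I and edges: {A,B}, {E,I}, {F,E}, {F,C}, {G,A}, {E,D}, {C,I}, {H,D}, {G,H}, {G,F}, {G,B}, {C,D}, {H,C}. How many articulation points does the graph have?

1

Removing G increases the component count from 1 to 2, so G is a cut vertex.
By contrast removing A leaves 1 component; it is not a cut vertex. No other vertex is a cut vertex either.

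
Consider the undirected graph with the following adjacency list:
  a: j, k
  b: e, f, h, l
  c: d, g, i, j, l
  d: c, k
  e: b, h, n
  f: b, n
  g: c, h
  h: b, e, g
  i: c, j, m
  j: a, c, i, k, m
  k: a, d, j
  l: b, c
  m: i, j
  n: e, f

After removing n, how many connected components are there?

1

With n gone, the remaining components are: {a, b, c, d, e, f, g, h, i, j, k, l, m}.
That is 1 component.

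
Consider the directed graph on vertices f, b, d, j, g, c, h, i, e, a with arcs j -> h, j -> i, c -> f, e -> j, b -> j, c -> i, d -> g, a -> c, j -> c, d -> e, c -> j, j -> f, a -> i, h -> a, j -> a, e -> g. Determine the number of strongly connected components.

{a, c, h, j} are all mutually reachable — one SCC of size 4.
{d} is an SCC by itself.
{i} is an SCC by itself.
{e} is an SCC by itself.
{g} is an SCC by itself.
(and 2 more singleton SCCs)
That gives 7 strongly connected components.

7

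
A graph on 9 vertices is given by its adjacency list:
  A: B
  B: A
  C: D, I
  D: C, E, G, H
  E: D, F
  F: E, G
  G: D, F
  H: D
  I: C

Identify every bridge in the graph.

The edges on the cycle F-G-D-E-F are not bridges since each lies on that cycle.
But removing D-H disconnects D from H; removing C-I disconnects C from I; removing D-C disconnects D from C; removing A-B disconnects A from B — these are bridges.

A-B, C-D, C-I, D-H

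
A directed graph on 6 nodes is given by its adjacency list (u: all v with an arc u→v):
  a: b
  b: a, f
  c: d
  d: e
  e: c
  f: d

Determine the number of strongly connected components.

3

{c, d, e} are all mutually reachable — one SCC of size 3.
{a, b} are all mutually reachable — one SCC of size 2.
{f} is an SCC by itself.
That gives 3 strongly connected components.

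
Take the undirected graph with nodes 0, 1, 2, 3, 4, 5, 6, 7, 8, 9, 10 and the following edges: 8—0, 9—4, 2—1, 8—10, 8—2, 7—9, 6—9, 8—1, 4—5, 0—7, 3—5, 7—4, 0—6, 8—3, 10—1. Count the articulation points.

Removing 8 increases the component count from 1 to 2, so 8 is a cut vertex.
By contrast removing 6 leaves 1 component; it is not a cut vertex. No other vertex is a cut vertex either.

1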